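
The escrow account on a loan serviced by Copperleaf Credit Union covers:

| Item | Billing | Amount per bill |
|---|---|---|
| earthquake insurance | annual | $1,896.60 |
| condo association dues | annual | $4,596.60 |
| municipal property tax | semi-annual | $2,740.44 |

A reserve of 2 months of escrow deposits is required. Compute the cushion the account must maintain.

$1,995.68

Earthquake insurance: $1,896.60
Condo association dues: $4,596.60
Municipal property tax: $2,740.44 × 2 = $5,480.88
Total annual escrow = $11,974.08
Monthly = $11,974.08 / 12 = $997.84
Reserve = 2 × $997.84 = $1,995.68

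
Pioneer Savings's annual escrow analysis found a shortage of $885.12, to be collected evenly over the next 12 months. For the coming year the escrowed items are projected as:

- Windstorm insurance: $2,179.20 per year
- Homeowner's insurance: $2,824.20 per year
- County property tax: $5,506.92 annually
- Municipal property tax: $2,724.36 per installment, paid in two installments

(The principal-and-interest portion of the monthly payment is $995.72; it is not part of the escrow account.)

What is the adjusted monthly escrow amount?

$1,403.68

Windstorm insurance = $2,179.20
Homeowner's insurance = $2,824.20
County property tax = $5,506.92
Municipal property tax = $2,724.36 × 2 = $5,448.72
Total per year = $15,959.04
Monthly escrow = $15,959.04 / 12 = $1,329.92
Shortage spread = $885.12 ÷ 12 = $73.76/mo
New monthly escrow = $1,329.92 + $73.76 = $1,403.68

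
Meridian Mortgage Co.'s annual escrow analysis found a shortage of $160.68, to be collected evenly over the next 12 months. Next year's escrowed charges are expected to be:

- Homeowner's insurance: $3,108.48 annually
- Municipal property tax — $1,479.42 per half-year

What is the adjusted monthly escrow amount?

Homeowner's insurance = $3,108.48 annually
Municipal property tax = $1,479.42 × 2 = $2,958.84 annually
Combined annual = $3,108.48 + $2,958.84 = $6,067.32
Per month = $6,067.32 ÷ 12 = $505.61
Monthly shortage recovery: $160.68 / 12 = $13.39
Adjusted monthly = $505.61 + $13.39 = $519.00

$519.00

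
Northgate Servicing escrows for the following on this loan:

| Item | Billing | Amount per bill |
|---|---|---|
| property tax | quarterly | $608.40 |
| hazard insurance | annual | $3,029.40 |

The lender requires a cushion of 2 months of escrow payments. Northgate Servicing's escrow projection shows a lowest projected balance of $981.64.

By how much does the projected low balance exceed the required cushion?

$71.14

Property tax: $608.40 × 4 = $2,433.60 annually
Hazard insurance: $3,029.40 annually
Yearly total = $5,463.00
Base monthly escrow = $5,463.00 ÷ 12 = $455.25
Required reserve = 2 × $455.25 = $910.50
Surplus = $981.64 − $910.50 = $71.14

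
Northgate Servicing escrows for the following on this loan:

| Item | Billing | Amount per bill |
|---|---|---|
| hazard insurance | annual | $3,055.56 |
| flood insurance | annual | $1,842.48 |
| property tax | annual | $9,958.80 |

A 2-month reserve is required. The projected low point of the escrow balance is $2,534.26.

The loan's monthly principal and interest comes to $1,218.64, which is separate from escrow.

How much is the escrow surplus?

$58.12

Hazard insurance = $3,055.56/yr
Flood insurance = $1,842.48/yr
Property tax = $9,958.80/yr
Yearly total = $14,856.84
Monthly = $14,856.84 ÷ 12 = $1,238.07
Required reserve = 2 × $1,238.07 = $2,476.14
Surplus = $2,534.26 − $2,476.14 = $58.12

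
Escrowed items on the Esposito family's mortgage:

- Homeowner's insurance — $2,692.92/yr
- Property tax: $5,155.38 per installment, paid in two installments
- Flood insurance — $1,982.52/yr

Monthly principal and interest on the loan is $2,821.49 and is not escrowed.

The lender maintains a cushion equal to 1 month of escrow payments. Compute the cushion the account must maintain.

$1,248.85

Homeowner's insurance = $2,692.92/yr
Property tax = $5,155.38 × 2 = $10,310.76/yr
Flood insurance = $1,982.52/yr
Total per year = $2,692.92 + $10,310.76 + $1,982.52 = $14,986.20
Per month = $14,986.20 / 12 = $1,248.85
Required cushion = 1 × $1,248.85 = $1,248.85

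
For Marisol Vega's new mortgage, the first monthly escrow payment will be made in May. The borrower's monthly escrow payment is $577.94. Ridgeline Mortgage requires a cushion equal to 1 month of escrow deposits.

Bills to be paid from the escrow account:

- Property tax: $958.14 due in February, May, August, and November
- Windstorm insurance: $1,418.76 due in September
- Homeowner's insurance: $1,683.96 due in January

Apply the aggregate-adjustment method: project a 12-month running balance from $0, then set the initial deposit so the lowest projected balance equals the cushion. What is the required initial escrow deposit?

Cushion = 1 × $577.94 = $577.94
Trial balance (start $0, +$577.94 each month, − disbursements):
  May: +$577.94 − $958.14 → -$380.20
  Jun: +$577.94 → $197.74
  Jul: +$577.94 → $775.68
  Aug: +$577.94 − $958.14 → $395.48
  Sep: +$577.94 − $1,418.76 → -$445.34
  Oct: +$577.94 → $132.60
  Nov: +$577.94 − $958.14 → -$247.60
  Dec: +$577.94 → $330.34
  Jan: +$577.94 − $1,683.96 → -$775.68
  Feb: +$577.94 − $958.14 → -$1,155.88
  Mar: +$577.94 → -$577.94
  Apr: +$577.94 → $0.00
Lowest trial balance = -$1,155.88 (Feb)
Initial deposit = cushion − low point = $577.94 − (-$1,155.88) = $1,733.82

$1,733.82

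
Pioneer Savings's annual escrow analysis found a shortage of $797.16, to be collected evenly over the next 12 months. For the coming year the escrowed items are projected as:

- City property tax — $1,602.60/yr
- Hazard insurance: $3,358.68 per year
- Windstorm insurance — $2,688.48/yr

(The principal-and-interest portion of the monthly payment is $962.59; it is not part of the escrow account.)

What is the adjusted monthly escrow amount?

City property tax — $1,602.60 annually
Hazard insurance — $3,358.68 annually
Windstorm insurance — $2,688.48 annually
Yearly total = $1,602.60 + $3,358.68 + $2,688.48 = $7,649.76
Per month = $7,649.76 ÷ 12 = $637.48
Shortage per month = $797.16 ÷ 12 = $66.43
Adjusted monthly = $637.48 + $66.43 = $703.91

$703.91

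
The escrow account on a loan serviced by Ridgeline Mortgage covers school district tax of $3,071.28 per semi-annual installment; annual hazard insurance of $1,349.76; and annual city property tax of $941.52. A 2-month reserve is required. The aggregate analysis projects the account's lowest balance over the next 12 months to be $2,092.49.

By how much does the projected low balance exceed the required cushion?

$686.85

School district tax: $3,071.28 × 2 = $6,142.56 annually
Hazard insurance: $1,349.76 annually
City property tax: $941.52 annually
Annual escrow total = $8,433.84
Base monthly escrow = $8,433.84 / 12 = $702.82
Required reserve = 2 × $702.82 = $1,405.64
Surplus = $2,092.49 − $1,405.64 = $686.85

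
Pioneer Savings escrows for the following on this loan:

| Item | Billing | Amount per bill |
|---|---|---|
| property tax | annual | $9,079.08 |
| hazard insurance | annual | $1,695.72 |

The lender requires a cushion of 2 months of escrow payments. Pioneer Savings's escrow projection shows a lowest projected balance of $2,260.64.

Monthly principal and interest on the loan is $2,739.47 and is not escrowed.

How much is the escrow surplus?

$464.84

Property tax — $9,079.08
Hazard insurance — $1,695.72
Total per year = $9,079.08 + $1,695.72 = $10,774.80
Base monthly escrow = $10,774.80 ÷ 12 = $897.90
Required reserve = 2 × $897.90 = $1,795.80
Surplus = $2,260.64 − $1,795.80 = $464.84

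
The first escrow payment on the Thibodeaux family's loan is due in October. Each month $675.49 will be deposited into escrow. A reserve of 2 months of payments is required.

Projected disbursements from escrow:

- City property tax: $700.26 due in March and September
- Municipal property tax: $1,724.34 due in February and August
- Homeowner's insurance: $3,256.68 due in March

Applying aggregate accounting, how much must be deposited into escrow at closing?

Cushion = 2 × $675.49 = $1,350.98
Trial balance (start $0, +$675.49 each month, − disbursements):
  Oct: +$675.49 → $675.49
  Nov: +$675.49 → $1,350.98
  Dec: +$675.49 → $2,026.47
  Jan: +$675.49 → $2,701.96
  Feb: +$675.49 − $1,724.34 → $1,653.11
  Mar: +$675.49 − $3,956.94 → -$1,628.34
  Apr: +$675.49 → -$952.85
  May: +$675.49 → -$277.36
  Jun: +$675.49 → $398.13
  Jul: +$675.49 → $1,073.62
  Aug: +$675.49 − $1,724.34 → $24.77
  Sep: +$675.49 − $700.26 → $0.00
Lowest trial balance = -$1,628.34 (Mar)
Initial deposit = cushion − low point = $1,350.98 − (-$1,628.34) = $2,979.32

$2,979.32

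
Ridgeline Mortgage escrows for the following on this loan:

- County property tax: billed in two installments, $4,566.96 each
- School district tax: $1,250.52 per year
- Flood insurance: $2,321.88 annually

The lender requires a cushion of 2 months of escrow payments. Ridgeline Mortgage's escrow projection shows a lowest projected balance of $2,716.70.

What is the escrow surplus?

$598.98

County property tax: $4,566.96 × 2 = $9,133.92
School district tax: $1,250.52
Flood insurance: $2,321.88
Annual escrow total = $12,706.32
Per month = $12,706.32 ÷ 12 = $1,058.86
Required reserve = 2 × $1,058.86 = $2,117.72
Surplus = $2,716.70 − $2,117.72 = $598.98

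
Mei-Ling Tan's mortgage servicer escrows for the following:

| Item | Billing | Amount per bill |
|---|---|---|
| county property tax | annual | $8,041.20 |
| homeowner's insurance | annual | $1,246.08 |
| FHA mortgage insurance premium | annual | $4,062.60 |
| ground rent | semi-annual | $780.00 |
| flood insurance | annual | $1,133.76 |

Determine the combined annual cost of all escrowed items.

County property tax: $8,041.20 annually
Homeowner's insurance: $1,246.08 annually
FHA mortgage insurance premium: $4,062.60 annually
Ground rent: $780.00 × 2 = $1,560.00 annually
Flood insurance: $1,133.76 annually
Annual escrow total = $16,043.64

$16,043.64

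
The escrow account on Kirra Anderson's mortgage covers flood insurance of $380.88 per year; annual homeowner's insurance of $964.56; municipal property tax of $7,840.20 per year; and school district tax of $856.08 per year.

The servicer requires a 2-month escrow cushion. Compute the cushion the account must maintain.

Flood insurance: $380.88/yr
Homeowner's insurance: $964.56/yr
Municipal property tax: $7,840.20/yr
School district tax: $856.08/yr
Total annual escrow = $10,041.72
Base monthly escrow = $10,041.72 ÷ 12 = $836.81
Cushion = 2 × $836.81 = $1,673.62

$1,673.62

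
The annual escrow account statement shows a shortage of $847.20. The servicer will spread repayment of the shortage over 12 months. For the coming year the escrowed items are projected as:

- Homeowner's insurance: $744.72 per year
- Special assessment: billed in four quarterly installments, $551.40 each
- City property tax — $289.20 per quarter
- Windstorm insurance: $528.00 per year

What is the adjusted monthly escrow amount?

$456.86

Homeowner's insurance — $744.72
Special assessment — $551.40 × 4 = $2,205.60
City property tax — $289.20 × 4 = $1,156.80
Windstorm insurance — $528.00
Combined annual = $744.72 + $2,205.60 + $1,156.80 + $528.00 = $4,635.12
Monthly = $4,635.12 / 12 = $386.26
Shortage per month = $847.20 ÷ 12 = $70.60
Adjusted monthly = $386.26 + $70.60 = $456.86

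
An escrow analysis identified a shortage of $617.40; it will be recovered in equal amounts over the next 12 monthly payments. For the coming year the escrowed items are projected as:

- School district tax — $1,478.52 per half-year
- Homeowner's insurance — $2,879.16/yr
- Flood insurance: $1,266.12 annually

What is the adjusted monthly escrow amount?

School district tax — $1,478.52 × 2 = $2,957.04
Homeowner's insurance — $2,879.16
Flood insurance — $1,266.12
Combined annual = $2,957.04 + $2,879.16 + $1,266.12 = $7,102.32
Monthly escrow = $7,102.32 / 12 = $591.86
Shortage per month = $617.40 / 12 = $51.45
New monthly escrow = $591.86 + $51.45 = $643.31

$643.31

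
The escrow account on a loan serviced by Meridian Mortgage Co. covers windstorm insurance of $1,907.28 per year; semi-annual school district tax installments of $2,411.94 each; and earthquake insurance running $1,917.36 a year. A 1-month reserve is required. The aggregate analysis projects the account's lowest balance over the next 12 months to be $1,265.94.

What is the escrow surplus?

Windstorm insurance = $1,907.28 per year
School district tax = $2,411.94 × 2 = $4,823.88 per year
Earthquake insurance = $1,917.36 per year
Total per year = $1,907.28 + $4,823.88 + $1,917.36 = $8,648.52
Monthly escrow = $8,648.52 / 12 = $720.71
Cushion = 1 × $720.71 = $720.71
Surplus = $1,265.94 − $720.71 = $545.23

$545.23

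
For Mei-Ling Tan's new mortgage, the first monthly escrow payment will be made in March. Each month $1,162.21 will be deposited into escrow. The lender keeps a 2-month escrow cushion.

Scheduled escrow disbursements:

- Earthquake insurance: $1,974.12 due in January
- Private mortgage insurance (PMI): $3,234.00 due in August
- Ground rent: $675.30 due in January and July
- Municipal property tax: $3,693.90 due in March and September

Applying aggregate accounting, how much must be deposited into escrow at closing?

$5,486.05

Cushion = 2 × $1,162.21 = $2,324.42
Trial balance (start $0, +$1,162.21 each month, − disbursements):
  Mar: +$1,162.21 − $3,693.90 → -$2,531.69
  Apr: +$1,162.21 → -$1,369.48
  May: +$1,162.21 → -$207.27
  Jun: +$1,162.21 → $954.94
  Jul: +$1,162.21 − $675.30 → $1,441.85
  Aug: +$1,162.21 − $3,234.00 → -$629.94
  Sep: +$1,162.21 − $3,693.90 → -$3,161.63
  Oct: +$1,162.21 → -$1,999.42
  Nov: +$1,162.21 → -$837.21
  Dec: +$1,162.21 → $325.00
  Jan: +$1,162.21 − $2,649.42 → -$1,162.21
  Feb: +$1,162.21 → $0.00
Lowest trial balance = -$3,161.63 (Sep)
Initial deposit = cushion − low point = $2,324.42 − (-$3,161.63) = $5,486.05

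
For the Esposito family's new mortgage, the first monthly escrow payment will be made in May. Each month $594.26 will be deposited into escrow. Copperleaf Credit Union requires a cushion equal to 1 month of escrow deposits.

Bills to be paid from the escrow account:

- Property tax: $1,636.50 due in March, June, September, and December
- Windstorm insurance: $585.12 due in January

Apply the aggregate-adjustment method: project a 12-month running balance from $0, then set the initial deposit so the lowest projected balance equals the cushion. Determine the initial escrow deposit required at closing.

$1,188.52

Cushion = 1 × $594.26 = $594.26
Trial balance (start $0, +$594.26 each month, − disbursements):
  May: +$594.26 → $594.26
  Jun: +$594.26 − $1,636.50 → -$447.98
  Jul: +$594.26 → $146.28
  Aug: +$594.26 → $740.54
  Sep: +$594.26 − $1,636.50 → -$301.70
  Oct: +$594.26 → $292.56
  Nov: +$594.26 → $886.82
  Dec: +$594.26 − $1,636.50 → -$155.42
  Jan: +$594.26 − $585.12 → -$146.28
  Feb: +$594.26 → $447.98
  Mar: +$594.26 − $1,636.50 → -$594.26
  Apr: +$594.26 → $0.00
Lowest trial balance = -$594.26 (Mar)
Initial deposit = cushion − low point = $594.26 − (-$594.26) = $1,188.52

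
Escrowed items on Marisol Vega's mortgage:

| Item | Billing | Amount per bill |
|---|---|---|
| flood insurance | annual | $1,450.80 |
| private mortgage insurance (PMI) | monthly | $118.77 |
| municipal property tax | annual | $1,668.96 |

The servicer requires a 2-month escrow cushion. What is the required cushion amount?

$757.50

Flood insurance = $1,450.80 per year
Private mortgage insurance (PMI) = $118.77 × 12 = $1,425.24 per year
Municipal property tax = $1,668.96 per year
Annual escrow total = $1,450.80 + $1,425.24 + $1,668.96 = $4,545.00
Monthly = $4,545.00 ÷ 12 = $378.75
Required cushion = 2 × $378.75 = $757.50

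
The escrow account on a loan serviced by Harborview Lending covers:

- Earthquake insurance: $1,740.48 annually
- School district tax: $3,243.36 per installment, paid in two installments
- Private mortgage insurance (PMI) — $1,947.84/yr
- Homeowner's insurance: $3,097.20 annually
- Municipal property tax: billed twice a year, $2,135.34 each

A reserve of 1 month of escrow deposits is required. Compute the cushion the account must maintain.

Earthquake insurance: $1,740.48 annually
School district tax: $3,243.36 × 2 = $6,486.72 annually
Private mortgage insurance (PMI): $1,947.84 annually
Homeowner's insurance: $3,097.20 annually
Municipal property tax: $2,135.34 × 2 = $4,270.68 annually
Combined annual = $17,542.92
Monthly = $17,542.92 ÷ 12 = $1,461.91
Reserve = 1 × $1,461.91 = $1,461.91

$1,461.91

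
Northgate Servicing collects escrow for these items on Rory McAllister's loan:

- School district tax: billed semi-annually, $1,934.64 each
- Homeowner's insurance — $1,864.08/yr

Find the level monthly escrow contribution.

$477.78

School district tax = $1,934.64 × 2 = $3,869.28 per year
Homeowner's insurance = $1,864.08 per year
Total annual escrow = $5,733.36
Base monthly escrow = $5,733.36 ÷ 12 = $477.78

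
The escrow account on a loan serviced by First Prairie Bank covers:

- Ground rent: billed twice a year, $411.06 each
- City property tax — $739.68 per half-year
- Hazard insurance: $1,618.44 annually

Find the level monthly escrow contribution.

$326.66

Ground rent — $411.06 × 2 = $822.12
City property tax — $739.68 × 2 = $1,479.36
Hazard insurance — $1,618.44
Total annual escrow = $822.12 + $1,479.36 + $1,618.44 = $3,919.92
Base monthly escrow = $3,919.92 ÷ 12 = $326.66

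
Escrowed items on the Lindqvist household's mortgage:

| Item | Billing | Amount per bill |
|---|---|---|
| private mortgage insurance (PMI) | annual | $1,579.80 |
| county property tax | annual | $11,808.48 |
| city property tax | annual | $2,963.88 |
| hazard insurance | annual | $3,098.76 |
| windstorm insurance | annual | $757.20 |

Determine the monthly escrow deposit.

Private mortgage insurance (PMI): $1,579.80
County property tax: $11,808.48
City property tax: $2,963.88
Hazard insurance: $3,098.76
Windstorm insurance: $757.20
Combined annual = $20,208.12
Base monthly escrow = $20,208.12 ÷ 12 = $1,684.01

$1,684.01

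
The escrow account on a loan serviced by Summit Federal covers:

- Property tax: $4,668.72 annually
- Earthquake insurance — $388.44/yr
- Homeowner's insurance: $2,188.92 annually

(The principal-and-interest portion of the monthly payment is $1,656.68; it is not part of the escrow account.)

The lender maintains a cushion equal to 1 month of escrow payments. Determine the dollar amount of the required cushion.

$603.84

Property tax: $4,668.72 per year
Earthquake insurance: $388.44 per year
Homeowner's insurance: $2,188.92 per year
Annual escrow total = $7,246.08
Monthly escrow = $7,246.08 ÷ 12 = $603.84
Cushion = 1 × $603.84 = $603.84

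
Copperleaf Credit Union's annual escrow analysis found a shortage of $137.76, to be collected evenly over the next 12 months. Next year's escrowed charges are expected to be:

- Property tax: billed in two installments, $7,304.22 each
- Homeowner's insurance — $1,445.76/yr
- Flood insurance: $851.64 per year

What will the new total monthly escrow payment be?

Property tax = $7,304.22 × 2 = $14,608.44 annually
Homeowner's insurance = $1,445.76 annually
Flood insurance = $851.64 annually
Total annual escrow = $16,905.84
Per month = $16,905.84 / 12 = $1,408.82
Shortage spread = $137.76 / 12 = $11.48/mo
New monthly escrow = $1,408.82 + $11.48 = $1,420.30

$1,420.30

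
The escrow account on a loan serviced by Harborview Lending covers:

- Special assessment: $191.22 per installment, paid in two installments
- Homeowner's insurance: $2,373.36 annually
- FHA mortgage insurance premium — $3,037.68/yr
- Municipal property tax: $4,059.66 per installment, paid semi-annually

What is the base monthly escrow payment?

$1,159.40

Special assessment — $191.22 × 2 = $382.44
Homeowner's insurance — $2,373.36
FHA mortgage insurance premium — $3,037.68
Municipal property tax — $4,059.66 × 2 = $8,119.32
Total annual escrow = $382.44 + $2,373.36 + $3,037.68 + $8,119.32 = $13,912.80
Per month = $13,912.80 / 12 = $1,159.40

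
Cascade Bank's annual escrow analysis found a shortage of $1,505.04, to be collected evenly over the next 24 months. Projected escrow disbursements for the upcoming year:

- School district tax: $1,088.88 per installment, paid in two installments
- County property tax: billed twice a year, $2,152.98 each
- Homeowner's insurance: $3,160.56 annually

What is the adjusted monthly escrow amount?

$866.40

School district tax = $1,088.88 × 2 = $2,177.76/yr
County property tax = $2,152.98 × 2 = $4,305.96/yr
Homeowner's insurance = $3,160.56/yr
Annual escrow total = $9,644.28
Per month = $9,644.28 ÷ 12 = $803.69
Shortage per month = $1,505.04 ÷ 24 = $62.71
Adjusted monthly = $803.69 + $62.71 = $866.40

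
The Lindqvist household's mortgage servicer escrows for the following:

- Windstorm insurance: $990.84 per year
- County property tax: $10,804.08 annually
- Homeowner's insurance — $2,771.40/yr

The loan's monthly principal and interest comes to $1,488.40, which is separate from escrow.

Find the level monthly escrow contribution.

$1,213.86

Windstorm insurance: $990.84/yr
County property tax: $10,804.08/yr
Homeowner's insurance: $2,771.40/yr
Combined annual = $990.84 + $10,804.08 + $2,771.40 = $14,566.32
Monthly escrow = $14,566.32 / 12 = $1,213.86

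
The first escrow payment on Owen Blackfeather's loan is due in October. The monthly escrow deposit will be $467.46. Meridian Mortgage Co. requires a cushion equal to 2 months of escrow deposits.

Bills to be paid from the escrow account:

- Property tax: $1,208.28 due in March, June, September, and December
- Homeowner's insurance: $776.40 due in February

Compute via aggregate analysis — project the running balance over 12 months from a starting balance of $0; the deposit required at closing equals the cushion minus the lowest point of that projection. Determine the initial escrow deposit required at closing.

$1,323.12

Cushion = 2 × $467.46 = $934.92
Trial balance (start $0, +$467.46 each month, − disbursements):
  Oct: +$467.46 → $467.46
  Nov: +$467.46 → $934.92
  Dec: +$467.46 − $1,208.28 → $194.10
  Jan: +$467.46 → $661.56
  Feb: +$467.46 − $776.40 → $352.62
  Mar: +$467.46 − $1,208.28 → -$388.20
  Apr: +$467.46 → $79.26
  May: +$467.46 → $546.72
  Jun: +$467.46 − $1,208.28 → -$194.10
  Jul: +$467.46 → $273.36
  Aug: +$467.46 → $740.82
  Sep: +$467.46 − $1,208.28 → $0.00
Lowest trial balance = -$388.20 (Mar)
Initial deposit = cushion − low point = $934.92 − (-$388.20) = $1,323.12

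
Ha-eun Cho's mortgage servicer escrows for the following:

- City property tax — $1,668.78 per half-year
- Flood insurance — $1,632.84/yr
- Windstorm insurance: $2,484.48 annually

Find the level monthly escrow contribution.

$621.24

City property tax = $1,668.78 × 2 = $3,337.56
Flood insurance = $1,632.84
Windstorm insurance = $2,484.48
Yearly total = $3,337.56 + $1,632.84 + $2,484.48 = $7,454.88
Monthly escrow = $7,454.88 / 12 = $621.24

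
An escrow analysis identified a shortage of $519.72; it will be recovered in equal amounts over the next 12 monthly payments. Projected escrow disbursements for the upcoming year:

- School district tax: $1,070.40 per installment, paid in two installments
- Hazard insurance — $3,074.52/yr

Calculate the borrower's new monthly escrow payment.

School district tax: $1,070.40 × 2 = $2,140.80 per year
Hazard insurance: $3,074.52 per year
Total annual escrow = $2,140.80 + $3,074.52 = $5,215.32
Monthly escrow = $5,215.32 / 12 = $434.61
Monthly shortage recovery: $519.72 ÷ 12 = $43.31
New monthly escrow = $434.61 + $43.31 = $477.92

$477.92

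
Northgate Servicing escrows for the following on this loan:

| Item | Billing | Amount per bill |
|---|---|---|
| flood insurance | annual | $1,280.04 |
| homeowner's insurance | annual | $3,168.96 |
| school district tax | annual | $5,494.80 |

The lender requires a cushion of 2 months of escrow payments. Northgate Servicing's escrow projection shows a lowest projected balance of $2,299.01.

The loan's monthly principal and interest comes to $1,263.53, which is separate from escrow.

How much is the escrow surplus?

Flood insurance — $1,280.04
Homeowner's insurance — $3,168.96
School district tax — $5,494.80
Total annual escrow = $1,280.04 + $3,168.96 + $5,494.80 = $9,943.80
Base monthly escrow = $9,943.80 / 12 = $828.65
Cushion = 2 × $828.65 = $1,657.30
Excess over cushion: $2,299.01 − $1,657.30 = $641.71

$641.71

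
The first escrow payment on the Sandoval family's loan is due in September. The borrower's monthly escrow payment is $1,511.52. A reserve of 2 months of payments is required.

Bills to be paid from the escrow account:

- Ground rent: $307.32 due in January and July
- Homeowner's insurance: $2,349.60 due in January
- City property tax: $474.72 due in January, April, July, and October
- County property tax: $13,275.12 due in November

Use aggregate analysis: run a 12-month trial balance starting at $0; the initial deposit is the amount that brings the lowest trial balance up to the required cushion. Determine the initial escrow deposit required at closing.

$12,346.92

Cushion = 2 × $1,511.52 = $3,023.04
Trial balance (start $0, +$1,511.52 each month, − disbursements):
  Sep: +$1,511.52 → $1,511.52
  Oct: +$1,511.52 − $474.72 → $2,548.32
  Nov: +$1,511.52 − $13,275.12 → -$9,215.28
  Dec: +$1,511.52 → -$7,703.76
  Jan: +$1,511.52 − $3,131.64 → -$9,323.88
  Feb: +$1,511.52 → -$7,812.36
  Mar: +$1,511.52 → -$6,300.84
  Apr: +$1,511.52 − $474.72 → -$5,264.04
  May: +$1,511.52 → -$3,752.52
  Jun: +$1,511.52 → -$2,241.00
  Jul: +$1,511.52 − $782.04 → -$1,511.52
  Aug: +$1,511.52 → $0.00
Lowest trial balance = -$9,323.88 (Jan)
Initial deposit = cushion − low point = $3,023.04 − (-$9,323.88) = $12,346.92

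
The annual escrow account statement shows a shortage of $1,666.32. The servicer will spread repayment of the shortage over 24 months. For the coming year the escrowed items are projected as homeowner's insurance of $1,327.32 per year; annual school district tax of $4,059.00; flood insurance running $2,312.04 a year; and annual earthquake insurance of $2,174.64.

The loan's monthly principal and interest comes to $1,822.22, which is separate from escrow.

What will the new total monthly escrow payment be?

Homeowner's insurance — $1,327.32 per year
School district tax — $4,059.00 per year
Flood insurance — $2,312.04 per year
Earthquake insurance — $2,174.64 per year
Annual escrow total = $9,873.00
Base monthly escrow = $9,873.00 / 12 = $822.75
Monthly shortage recovery: $1,666.32 ÷ 24 = $69.43
New monthly escrow = $822.75 + $69.43 = $892.18

$892.18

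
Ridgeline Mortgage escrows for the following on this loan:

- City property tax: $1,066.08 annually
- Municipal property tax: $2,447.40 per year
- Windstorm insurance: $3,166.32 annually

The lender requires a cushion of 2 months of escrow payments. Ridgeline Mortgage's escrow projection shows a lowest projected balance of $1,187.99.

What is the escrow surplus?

City property tax: $1,066.08/yr
Municipal property tax: $2,447.40/yr
Windstorm insurance: $3,166.32/yr
Annual escrow total = $6,679.80
Monthly = $6,679.80 / 12 = $556.65
Required reserve = 2 × $556.65 = $1,113.30
Excess over cushion: $1,187.99 − $1,113.30 = $74.69

$74.69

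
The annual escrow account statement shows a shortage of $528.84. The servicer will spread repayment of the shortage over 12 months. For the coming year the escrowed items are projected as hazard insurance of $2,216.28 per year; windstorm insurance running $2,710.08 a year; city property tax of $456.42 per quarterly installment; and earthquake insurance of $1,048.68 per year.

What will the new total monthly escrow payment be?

$694.13

Hazard insurance = $2,216.28
Windstorm insurance = $2,710.08
City property tax = $456.42 × 4 = $1,825.68
Earthquake insurance = $1,048.68
Total per year = $2,216.28 + $2,710.08 + $1,825.68 + $1,048.68 = $7,800.72
Per month = $7,800.72 ÷ 12 = $650.06
Shortage per month = $528.84 / 12 = $44.07
Adjusted monthly = $650.06 + $44.07 = $694.13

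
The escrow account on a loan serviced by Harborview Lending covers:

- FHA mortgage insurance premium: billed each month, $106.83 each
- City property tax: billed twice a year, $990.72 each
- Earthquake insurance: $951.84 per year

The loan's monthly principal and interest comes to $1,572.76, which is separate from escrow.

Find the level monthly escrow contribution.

FHA mortgage insurance premium = $106.83 × 12 = $1,281.96
City property tax = $990.72 × 2 = $1,981.44
Earthquake insurance = $951.84
Total annual escrow = $4,215.24
Per month = $4,215.24 / 12 = $351.27

$351.27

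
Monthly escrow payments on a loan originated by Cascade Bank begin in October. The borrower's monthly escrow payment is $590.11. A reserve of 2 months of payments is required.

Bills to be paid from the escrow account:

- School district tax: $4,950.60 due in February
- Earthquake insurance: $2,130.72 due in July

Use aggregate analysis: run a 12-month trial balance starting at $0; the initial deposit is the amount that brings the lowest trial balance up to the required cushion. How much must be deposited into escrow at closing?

$3,180.27

Cushion = 2 × $590.11 = $1,180.22
Trial balance (start $0, +$590.11 each month, − disbursements):
  Oct: +$590.11 → $590.11
  Nov: +$590.11 → $1,180.22
  Dec: +$590.11 → $1,770.33
  Jan: +$590.11 → $2,360.44
  Feb: +$590.11 − $4,950.60 → -$2,000.05
  Mar: +$590.11 → -$1,409.94
  Apr: +$590.11 → -$819.83
  May: +$590.11 → -$229.72
  Jun: +$590.11 → $360.39
  Jul: +$590.11 − $2,130.72 → -$1,180.22
  Aug: +$590.11 → -$590.11
  Sep: +$590.11 → $0.00
Lowest trial balance = -$2,000.05 (Feb)
Initial deposit = cushion − low point = $1,180.22 − (-$2,000.05) = $3,180.27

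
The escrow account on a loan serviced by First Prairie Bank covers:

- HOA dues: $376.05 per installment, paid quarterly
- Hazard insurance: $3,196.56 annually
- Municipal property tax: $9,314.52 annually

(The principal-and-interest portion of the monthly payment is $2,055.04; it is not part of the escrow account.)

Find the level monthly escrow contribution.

HOA dues — $376.05 × 4 = $1,504.20 per year
Hazard insurance — $3,196.56 per year
Municipal property tax — $9,314.52 per year
Yearly total = $1,504.20 + $3,196.56 + $9,314.52 = $14,015.28
Monthly = $14,015.28 / 12 = $1,167.94

$1,167.94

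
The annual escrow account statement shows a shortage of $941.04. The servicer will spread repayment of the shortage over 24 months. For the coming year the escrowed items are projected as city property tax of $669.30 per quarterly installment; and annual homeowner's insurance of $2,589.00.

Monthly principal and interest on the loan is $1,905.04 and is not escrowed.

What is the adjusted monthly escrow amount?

$478.06

City property tax = $669.30 × 4 = $2,677.20/yr
Homeowner's insurance = $2,589.00/yr
Annual escrow total = $5,266.20
Per month = $5,266.20 ÷ 12 = $438.85
Shortage per month = $941.04 ÷ 24 = $39.21
New monthly escrow = $438.85 + $39.21 = $478.06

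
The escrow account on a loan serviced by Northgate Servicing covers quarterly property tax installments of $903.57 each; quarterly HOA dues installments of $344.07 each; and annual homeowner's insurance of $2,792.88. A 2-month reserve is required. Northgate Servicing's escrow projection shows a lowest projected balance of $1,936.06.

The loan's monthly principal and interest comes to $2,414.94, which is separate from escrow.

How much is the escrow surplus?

Property tax: $903.57 × 4 = $3,614.28/yr
HOA dues: $344.07 × 4 = $1,376.28/yr
Homeowner's insurance: $2,792.88/yr
Yearly total = $3,614.28 + $1,376.28 + $2,792.88 = $7,783.44
Per month = $7,783.44 ÷ 12 = $648.62
Required reserve = 2 × $648.62 = $1,297.24
Surplus = $1,936.06 − $1,297.24 = $638.82

$638.82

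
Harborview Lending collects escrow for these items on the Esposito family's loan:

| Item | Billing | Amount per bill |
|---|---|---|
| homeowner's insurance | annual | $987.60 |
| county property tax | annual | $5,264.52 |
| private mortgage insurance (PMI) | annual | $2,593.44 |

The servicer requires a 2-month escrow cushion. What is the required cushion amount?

Homeowner's insurance — $987.60 per year
County property tax — $5,264.52 per year
Private mortgage insurance (PMI) — $2,593.44 per year
Total annual escrow = $987.60 + $5,264.52 + $2,593.44 = $8,845.56
Per month = $8,845.56 ÷ 12 = $737.13
Cushion = 2 × $737.13 = $1,474.26

$1,474.26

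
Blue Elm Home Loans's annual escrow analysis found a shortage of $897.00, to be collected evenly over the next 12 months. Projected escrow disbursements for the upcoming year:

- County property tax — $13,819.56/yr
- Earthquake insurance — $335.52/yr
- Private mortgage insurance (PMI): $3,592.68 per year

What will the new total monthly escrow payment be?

County property tax = $13,819.56
Earthquake insurance = $335.52
Private mortgage insurance (PMI) = $3,592.68
Total annual escrow = $13,819.56 + $335.52 + $3,592.68 = $17,747.76
Monthly = $17,747.76 ÷ 12 = $1,478.98
Shortage spread = $897.00 ÷ 12 = $74.75/mo
Adjusted monthly = $1,478.98 + $74.75 = $1,553.73

$1,553.73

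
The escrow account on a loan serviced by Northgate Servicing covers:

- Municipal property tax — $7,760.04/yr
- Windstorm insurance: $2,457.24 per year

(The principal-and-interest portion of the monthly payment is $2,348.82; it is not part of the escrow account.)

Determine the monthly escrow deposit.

$851.44

Municipal property tax: $7,760.04/yr
Windstorm insurance: $2,457.24/yr
Combined annual = $10,217.28
Monthly = $10,217.28 ÷ 12 = $851.44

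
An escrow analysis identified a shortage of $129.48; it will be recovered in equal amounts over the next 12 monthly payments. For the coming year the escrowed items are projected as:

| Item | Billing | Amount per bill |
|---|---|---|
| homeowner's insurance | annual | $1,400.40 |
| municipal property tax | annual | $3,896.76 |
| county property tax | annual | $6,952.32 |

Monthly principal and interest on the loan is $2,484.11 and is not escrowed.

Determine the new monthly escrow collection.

Homeowner's insurance: $1,400.40 per year
Municipal property tax: $3,896.76 per year
County property tax: $6,952.32 per year
Combined annual = $1,400.40 + $3,896.76 + $6,952.32 = $12,249.48
Monthly escrow = $12,249.48 ÷ 12 = $1,020.79
Shortage per month = $129.48 / 12 = $10.79
Adjusted monthly = $1,020.79 + $10.79 = $1,031.58

$1,031.58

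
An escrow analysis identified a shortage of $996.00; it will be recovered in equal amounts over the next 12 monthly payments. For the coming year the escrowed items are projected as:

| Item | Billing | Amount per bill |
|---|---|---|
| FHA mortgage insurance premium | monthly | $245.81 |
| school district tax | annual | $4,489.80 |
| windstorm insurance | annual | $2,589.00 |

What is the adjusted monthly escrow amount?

$918.71

FHA mortgage insurance premium — $245.81 × 12 = $2,949.72/yr
School district tax — $4,489.80/yr
Windstorm insurance — $2,589.00/yr
Combined annual = $10,028.52
Base monthly escrow = $10,028.52 / 12 = $835.71
Monthly shortage recovery: $996.00 ÷ 12 = $83.00
New monthly escrow = $835.71 + $83.00 = $918.71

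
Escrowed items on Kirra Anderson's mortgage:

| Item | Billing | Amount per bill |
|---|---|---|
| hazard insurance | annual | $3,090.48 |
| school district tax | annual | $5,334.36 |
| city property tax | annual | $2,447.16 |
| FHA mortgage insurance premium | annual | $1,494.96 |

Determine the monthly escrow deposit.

Hazard insurance — $3,090.48/yr
School district tax — $5,334.36/yr
City property tax — $2,447.16/yr
FHA mortgage insurance premium — $1,494.96/yr
Yearly total = $3,090.48 + $5,334.36 + $2,447.16 + $1,494.96 = $12,366.96
Base monthly escrow = $12,366.96 / 12 = $1,030.58

$1,030.58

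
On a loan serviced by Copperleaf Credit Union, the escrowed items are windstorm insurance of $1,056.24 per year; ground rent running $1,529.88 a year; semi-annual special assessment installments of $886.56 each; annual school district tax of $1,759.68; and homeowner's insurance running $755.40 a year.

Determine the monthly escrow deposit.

Windstorm insurance: $1,056.24/yr
Ground rent: $1,529.88/yr
Special assessment: $886.56 × 2 = $1,773.12/yr
School district tax: $1,759.68/yr
Homeowner's insurance: $755.40/yr
Total annual escrow = $1,056.24 + $1,529.88 + $1,773.12 + $1,759.68 + $755.40 = $6,874.32
Monthly = $6,874.32 / 12 = $572.86

$572.86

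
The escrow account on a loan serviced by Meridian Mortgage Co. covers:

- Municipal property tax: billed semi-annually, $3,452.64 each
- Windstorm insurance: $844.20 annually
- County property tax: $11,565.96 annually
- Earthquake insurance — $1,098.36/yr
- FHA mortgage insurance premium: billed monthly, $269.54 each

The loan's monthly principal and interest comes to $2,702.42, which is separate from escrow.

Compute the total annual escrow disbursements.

$23,648.28

Municipal property tax — $3,452.64 × 2 = $6,905.28 annually
Windstorm insurance — $844.20 annually
County property tax — $11,565.96 annually
Earthquake insurance — $1,098.36 annually
FHA mortgage insurance premium — $269.54 × 12 = $3,234.48 annually
Yearly total = $6,905.28 + $844.20 + $11,565.96 + $1,098.36 + $3,234.48 = $23,648.28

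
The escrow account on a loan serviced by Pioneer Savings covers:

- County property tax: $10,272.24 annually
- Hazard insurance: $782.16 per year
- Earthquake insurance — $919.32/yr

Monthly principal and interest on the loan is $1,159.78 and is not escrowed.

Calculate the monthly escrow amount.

County property tax: $10,272.24
Hazard insurance: $782.16
Earthquake insurance: $919.32
Total per year = $10,272.24 + $782.16 + $919.32 = $11,973.72
Monthly = $11,973.72 ÷ 12 = $997.81

$997.81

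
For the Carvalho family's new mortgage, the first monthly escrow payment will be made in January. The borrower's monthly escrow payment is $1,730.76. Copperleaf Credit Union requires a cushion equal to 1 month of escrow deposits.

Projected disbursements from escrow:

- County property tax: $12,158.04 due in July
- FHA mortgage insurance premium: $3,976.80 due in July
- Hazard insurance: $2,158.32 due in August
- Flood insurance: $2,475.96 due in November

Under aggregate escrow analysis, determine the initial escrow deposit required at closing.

Cushion = 1 × $1,730.76 = $1,730.76
Trial balance (start $0, +$1,730.76 each month, − disbursements):
  Jan: +$1,730.76 → $1,730.76
  Feb: +$1,730.76 → $3,461.52
  Mar: +$1,730.76 → $5,192.28
  Apr: +$1,730.76 → $6,923.04
  May: +$1,730.76 → $8,653.80
  Jun: +$1,730.76 → $10,384.56
  Jul: +$1,730.76 − $16,134.84 → -$4,019.52
  Aug: +$1,730.76 − $2,158.32 → -$4,447.08
  Sep: +$1,730.76 → -$2,716.32
  Oct: +$1,730.76 → -$985.56
  Nov: +$1,730.76 − $2,475.96 → -$1,730.76
  Dec: +$1,730.76 → $0.00
Lowest trial balance = -$4,447.08 (Aug)
Initial deposit = cushion − low point = $1,730.76 − (-$4,447.08) = $6,177.84

$6,177.84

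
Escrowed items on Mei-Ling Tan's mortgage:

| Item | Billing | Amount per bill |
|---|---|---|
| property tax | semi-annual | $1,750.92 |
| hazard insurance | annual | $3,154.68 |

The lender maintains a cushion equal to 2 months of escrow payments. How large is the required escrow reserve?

Property tax — $1,750.92 × 2 = $3,501.84 per year
Hazard insurance — $3,154.68 per year
Combined annual = $3,501.84 + $3,154.68 = $6,656.52
Monthly escrow = $6,656.52 / 12 = $554.71
Reserve = 2 × $554.71 = $1,109.42

$1,109.42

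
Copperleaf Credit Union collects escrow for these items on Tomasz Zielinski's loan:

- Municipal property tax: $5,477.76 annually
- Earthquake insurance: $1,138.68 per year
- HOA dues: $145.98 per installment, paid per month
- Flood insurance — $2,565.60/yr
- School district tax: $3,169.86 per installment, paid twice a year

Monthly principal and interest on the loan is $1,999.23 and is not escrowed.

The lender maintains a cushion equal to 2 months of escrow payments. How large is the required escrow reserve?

$2,878.92

Municipal property tax = $5,477.76
Earthquake insurance = $1,138.68
HOA dues = $145.98 × 12 = $1,751.76
Flood insurance = $2,565.60
School district tax = $3,169.86 × 2 = $6,339.72
Total annual escrow = $5,477.76 + $1,138.68 + $1,751.76 + $2,565.60 + $6,339.72 = $17,273.52
Monthly escrow = $17,273.52 ÷ 12 = $1,439.46
Required cushion = 2 × $1,439.46 = $2,878.92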